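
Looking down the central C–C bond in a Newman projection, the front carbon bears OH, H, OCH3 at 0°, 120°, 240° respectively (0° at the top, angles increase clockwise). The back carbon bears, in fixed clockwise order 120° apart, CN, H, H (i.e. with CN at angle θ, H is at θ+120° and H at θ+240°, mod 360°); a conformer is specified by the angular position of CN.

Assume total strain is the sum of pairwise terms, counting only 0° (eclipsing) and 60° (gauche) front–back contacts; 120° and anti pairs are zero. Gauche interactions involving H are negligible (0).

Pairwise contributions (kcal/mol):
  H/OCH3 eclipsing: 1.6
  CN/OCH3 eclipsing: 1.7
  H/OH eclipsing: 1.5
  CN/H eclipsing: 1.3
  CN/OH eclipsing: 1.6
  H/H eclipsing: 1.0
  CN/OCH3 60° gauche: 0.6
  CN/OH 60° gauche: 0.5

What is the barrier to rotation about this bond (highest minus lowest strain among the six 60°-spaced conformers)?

CN at 0° (eclipsed): OH(0°)/CN(0°) eclipsed 1.6; H(120°)/H(120°) eclipsed 1.0; OCH3(240°)/H(240°) eclipsed 1.6 → 4.2 kcal/mol.
CN at 60° (staggered): OH(0°)/CN(60°) gauche 0.5 → 0.5 kcal/mol.
CN at 120° (eclipsed): OH(0°)/H(0°) eclipsed 1.5; H(120°)/CN(120°) eclipsed 1.3; OCH3(240°)/H(240°) eclipsed 1.6 → 4.4 kcal/mol.
CN at 180° (staggered): OCH3(240°)/CN(180°) gauche 0.6 → 0.6 kcal/mol.
CN at 240° (eclipsed): OH(0°)/H(0°) eclipsed 1.5; H(120°)/H(120°) eclipsed 1.0; OCH3(240°)/CN(240°) eclipsed 1.7 → 4.2 kcal/mol.
CN at 300° (staggered): OH(0°)/CN(300°) gauche 0.5; OCH3(240°)/CN(300°) gauche 0.6 → 1.1 kcal/mol.
Max at 120° (4.4 kcal/mol), min at 60° (0.5 kcal/mol); barrier = 3.9 kcal/mol.

3.9 kcal/mol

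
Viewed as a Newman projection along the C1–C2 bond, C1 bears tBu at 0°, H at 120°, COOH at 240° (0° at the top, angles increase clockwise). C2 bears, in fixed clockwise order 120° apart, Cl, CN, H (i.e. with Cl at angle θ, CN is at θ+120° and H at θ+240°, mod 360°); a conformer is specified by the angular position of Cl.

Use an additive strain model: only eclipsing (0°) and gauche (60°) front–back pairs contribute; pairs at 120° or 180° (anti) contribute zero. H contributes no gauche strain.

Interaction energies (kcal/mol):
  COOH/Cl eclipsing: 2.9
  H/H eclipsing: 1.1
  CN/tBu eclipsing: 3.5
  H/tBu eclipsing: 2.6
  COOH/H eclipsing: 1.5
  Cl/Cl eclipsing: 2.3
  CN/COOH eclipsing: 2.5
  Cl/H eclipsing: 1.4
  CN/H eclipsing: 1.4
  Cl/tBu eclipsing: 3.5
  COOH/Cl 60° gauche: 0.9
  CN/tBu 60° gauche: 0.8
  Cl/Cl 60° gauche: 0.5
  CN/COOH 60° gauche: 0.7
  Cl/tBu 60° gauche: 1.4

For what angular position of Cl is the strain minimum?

60°

Cl at 0° (eclipsed): tBu–Cl eclipsed, H–CN eclipsed, COOH–H eclipsed; 3.5 + 1.4 + 1.5 = 6.4 kcal/mol.
Cl at 60° (staggered): tBu–Cl gauche, COOH–CN gauche; 1.4 + 0.7 = 2.1 kcal/mol.
Cl at 120° (eclipsed): tBu–H eclipsed, H–Cl eclipsed, COOH–CN eclipsed; 2.6 + 1.4 + 2.5 = 6.5 kcal/mol.
Cl at 180° (staggered): tBu–CN gauche, COOH–Cl gauche, COOH–CN gauche; 0.8 + 0.9 + 0.7 = 2.4 kcal/mol.
Cl at 240° (eclipsed): tBu–CN eclipsed, H–H eclipsed, COOH–Cl eclipsed; 3.5 + 1.1 + 2.9 = 7.5 kcal/mol.
Cl at 300° (staggered): tBu–Cl gauche, tBu–CN gauche, COOH–Cl gauche; 1.4 + 0.8 + 0.9 = 3.1 kcal/mol.
The minimum (2.1 kcal/mol) occurs with Cl at 60°.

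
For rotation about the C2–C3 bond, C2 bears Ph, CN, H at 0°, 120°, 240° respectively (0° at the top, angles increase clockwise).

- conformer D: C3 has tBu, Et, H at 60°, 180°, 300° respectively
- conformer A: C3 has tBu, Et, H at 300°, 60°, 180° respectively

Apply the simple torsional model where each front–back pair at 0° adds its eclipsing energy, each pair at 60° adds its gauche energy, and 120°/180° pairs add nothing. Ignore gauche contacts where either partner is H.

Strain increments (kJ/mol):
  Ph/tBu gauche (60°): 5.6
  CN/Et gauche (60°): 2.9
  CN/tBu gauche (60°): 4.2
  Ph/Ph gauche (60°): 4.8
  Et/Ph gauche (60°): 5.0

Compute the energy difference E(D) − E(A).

D (staggered): Ph(0°)/tBu(60°) gauche 5.6; CN(120°)/tBu(60°) gauche 4.2; CN(120°)/Et(180°) gauche 2.9 → 12.7 kJ/mol.
A (staggered): Ph(0°)/tBu(300°) gauche 5.6; Ph(0°)/Et(60°) gauche 5.0; CN(120°)/Et(60°) gauche 2.9 → 13.5 kJ/mol.
E(D) − E(A) = 12.7 − 13.5 = -0.8 kJ/mol.

-0.8 kJ/mol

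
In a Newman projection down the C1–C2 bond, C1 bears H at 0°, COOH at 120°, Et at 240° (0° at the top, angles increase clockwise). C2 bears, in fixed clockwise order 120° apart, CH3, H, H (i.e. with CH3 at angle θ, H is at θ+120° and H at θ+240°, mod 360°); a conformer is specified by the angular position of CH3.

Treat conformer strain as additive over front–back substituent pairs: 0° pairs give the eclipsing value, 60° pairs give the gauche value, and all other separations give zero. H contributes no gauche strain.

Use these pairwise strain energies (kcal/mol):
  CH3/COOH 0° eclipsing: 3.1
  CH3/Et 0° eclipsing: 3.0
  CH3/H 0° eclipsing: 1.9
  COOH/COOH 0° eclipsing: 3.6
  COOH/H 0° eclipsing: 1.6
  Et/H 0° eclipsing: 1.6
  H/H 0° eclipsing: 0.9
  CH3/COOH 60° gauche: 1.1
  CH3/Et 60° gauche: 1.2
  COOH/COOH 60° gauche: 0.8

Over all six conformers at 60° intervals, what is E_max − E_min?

4.5 kcal/mol

CH3 at 0° (eclipsed): H–CH3 eclipsed, COOH–H eclipsed, Et–H eclipsed; 1.9 + 1.6 + 1.6 = 5.1 kcal/mol.
CH3 at 60° (staggered): COOH–CH3 gauche; 1.1 = 1.1 kcal/mol.
CH3 at 120° (eclipsed): H–H eclipsed, COOH–CH3 eclipsed, Et–H eclipsed; 0.9 + 3.1 + 1.6 = 5.6 kcal/mol.
CH3 at 180° (staggered): COOH–CH3 gauche, Et–CH3 gauche; 1.1 + 1.2 = 2.3 kcal/mol.
CH3 at 240° (eclipsed): H–H eclipsed, COOH–H eclipsed, Et–CH3 eclipsed; 0.9 + 1.6 + 3.0 = 5.5 kcal/mol.
CH3 at 300° (staggered): Et–CH3 gauche; 1.2 = 1.2 kcal/mol.
Max at 120° (5.6 kcal/mol), min at 60° (1.1 kcal/mol); barrier = 4.5 kcal/mol.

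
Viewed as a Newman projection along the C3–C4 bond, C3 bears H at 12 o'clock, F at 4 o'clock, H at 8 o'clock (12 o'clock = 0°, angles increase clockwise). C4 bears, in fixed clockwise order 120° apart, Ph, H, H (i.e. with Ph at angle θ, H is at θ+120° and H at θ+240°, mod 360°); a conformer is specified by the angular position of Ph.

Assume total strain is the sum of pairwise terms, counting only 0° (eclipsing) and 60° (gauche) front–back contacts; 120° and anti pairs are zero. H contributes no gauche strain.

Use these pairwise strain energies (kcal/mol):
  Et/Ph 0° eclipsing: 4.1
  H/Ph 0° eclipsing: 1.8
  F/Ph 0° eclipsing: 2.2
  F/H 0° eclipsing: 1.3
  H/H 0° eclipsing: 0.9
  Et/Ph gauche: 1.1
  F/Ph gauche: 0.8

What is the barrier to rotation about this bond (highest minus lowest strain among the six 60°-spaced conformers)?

4.0 kcal/mol

Ph at 0° is eclipsed. H at 0° is eclipsed with Ph at 0° (1.8); F at 120° is eclipsed with H at 120° (1.3); H at 240° is eclipsed with H at 240° (0.9). Total 4.0 kcal/mol.
Ph at 60° is staggered. F at 120° is gauche with Ph at 60° (0.8). Total 0.8 kcal/mol.
Ph at 120° is eclipsed. H at 0° is eclipsed with H at 0° (0.9); F at 120° is eclipsed with Ph at 120° (2.2); H at 240° is eclipsed with H at 240° (0.9). Total 4.0 kcal/mol.
Ph at 180° is staggered. F at 120° is gauche with Ph at 180° (0.8). Total 0.8 kcal/mol.
Ph at 240° is eclipsed. H at 0° is eclipsed with H at 0° (0.9); F at 120° is eclipsed with H at 120° (1.3); H at 240° is eclipsed with Ph at 240° (1.8). Total 4.0 kcal/mol.
Ph at 300° (staggered): no non-H gauche contacts → 0.0 kcal/mol.
Max at 0° (4.0 kcal/mol), min at 300° (0.0 kcal/mol); barrier = 4.0 kcal/mol.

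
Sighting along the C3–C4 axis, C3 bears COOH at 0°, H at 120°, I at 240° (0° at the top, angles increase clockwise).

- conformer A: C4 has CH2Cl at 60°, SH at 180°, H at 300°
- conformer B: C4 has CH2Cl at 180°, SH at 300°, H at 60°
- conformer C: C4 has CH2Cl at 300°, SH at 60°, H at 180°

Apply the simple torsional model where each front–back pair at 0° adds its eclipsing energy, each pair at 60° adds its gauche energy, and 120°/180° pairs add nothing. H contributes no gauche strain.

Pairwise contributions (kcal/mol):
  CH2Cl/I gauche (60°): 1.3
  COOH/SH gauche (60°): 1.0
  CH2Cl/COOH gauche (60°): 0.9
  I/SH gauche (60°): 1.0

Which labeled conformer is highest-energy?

B

A (staggered): COOH(0°)/CH2Cl(60°) gauche 0.9; I(240°)/SH(180°) gauche 1.0 → 1.9 kcal/mol.
B (staggered): COOH(0°)/SH(300°) gauche 1.0; I(240°)/CH2Cl(180°) gauche 1.3; I(240°)/SH(300°) gauche 1.0 → 3.3 kcal/mol.
C (staggered): COOH(0°)/CH2Cl(300°) gauche 0.9; COOH(0°)/SH(60°) gauche 1.0; I(240°)/CH2Cl(300°) gauche 1.3 → 3.2 kcal/mol.
B has the highest total (3.3 kcal/mol).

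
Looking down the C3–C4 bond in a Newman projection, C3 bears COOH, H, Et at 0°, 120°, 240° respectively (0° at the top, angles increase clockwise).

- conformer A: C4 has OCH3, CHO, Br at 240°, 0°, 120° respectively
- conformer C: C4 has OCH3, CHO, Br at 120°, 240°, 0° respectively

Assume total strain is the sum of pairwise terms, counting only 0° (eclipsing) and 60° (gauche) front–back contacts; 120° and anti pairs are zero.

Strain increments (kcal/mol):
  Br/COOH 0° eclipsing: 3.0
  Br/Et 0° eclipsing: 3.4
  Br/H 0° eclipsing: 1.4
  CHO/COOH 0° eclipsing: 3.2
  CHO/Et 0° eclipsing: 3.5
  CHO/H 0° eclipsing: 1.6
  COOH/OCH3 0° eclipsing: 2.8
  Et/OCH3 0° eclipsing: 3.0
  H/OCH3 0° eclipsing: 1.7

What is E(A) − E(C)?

A (eclipsed): COOH–CHO eclipsed, H–Br eclipsed, Et–OCH3 eclipsed; 3.2 + 1.4 + 3.0 = 7.6 kcal/mol.
C (eclipsed): COOH–Br eclipsed, H–OCH3 eclipsed, Et–CHO eclipsed; 3.0 + 1.7 + 3.5 = 8.2 kcal/mol.
E(A) − E(C) = 7.6 − 8.2 = -0.6 kcal/mol.

-0.6 kcal/mol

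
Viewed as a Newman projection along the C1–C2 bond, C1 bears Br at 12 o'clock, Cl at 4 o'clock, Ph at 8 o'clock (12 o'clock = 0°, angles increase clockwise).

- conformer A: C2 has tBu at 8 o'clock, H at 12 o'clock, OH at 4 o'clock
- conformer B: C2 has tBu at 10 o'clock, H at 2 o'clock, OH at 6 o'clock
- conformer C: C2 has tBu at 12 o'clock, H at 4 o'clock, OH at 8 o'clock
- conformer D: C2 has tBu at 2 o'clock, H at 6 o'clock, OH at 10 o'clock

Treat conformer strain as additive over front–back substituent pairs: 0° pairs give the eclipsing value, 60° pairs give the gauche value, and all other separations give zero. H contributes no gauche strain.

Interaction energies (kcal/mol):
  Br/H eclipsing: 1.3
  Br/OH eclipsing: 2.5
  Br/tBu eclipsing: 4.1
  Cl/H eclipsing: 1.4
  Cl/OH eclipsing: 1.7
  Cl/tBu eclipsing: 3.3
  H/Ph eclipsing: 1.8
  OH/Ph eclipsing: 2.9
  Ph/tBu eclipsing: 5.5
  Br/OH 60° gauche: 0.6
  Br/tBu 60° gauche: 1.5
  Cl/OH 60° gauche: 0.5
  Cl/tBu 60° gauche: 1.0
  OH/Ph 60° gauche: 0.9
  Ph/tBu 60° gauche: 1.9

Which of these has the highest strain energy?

A

A (eclipsed): Br(0°)/H(0°) eclipsed 1.3; Cl(120°)/OH(120°) eclipsed 1.7; Ph(240°)/tBu(240°) eclipsed 5.5 → 8.5 kcal/mol.
B (staggered): Br(0°)/tBu(300°) gauche 1.5; Cl(120°)/OH(180°) gauche 0.5; Ph(240°)/tBu(300°) gauche 1.9; Ph(240°)/OH(180°) gauche 0.9 → 4.8 kcal/mol.
C (eclipsed): Br(0°)/tBu(0°) eclipsed 4.1; Cl(120°)/H(120°) eclipsed 1.4; Ph(240°)/OH(240°) eclipsed 2.9 → 8.4 kcal/mol.
D (staggered): Br(0°)/tBu(60°) gauche 1.5; Br(0°)/OH(300°) gauche 0.6; Cl(120°)/tBu(60°) gauche 1.0; Ph(240°)/OH(300°) gauche 0.9 → 4.0 kcal/mol.
A has the highest total (8.5 kcal/mol).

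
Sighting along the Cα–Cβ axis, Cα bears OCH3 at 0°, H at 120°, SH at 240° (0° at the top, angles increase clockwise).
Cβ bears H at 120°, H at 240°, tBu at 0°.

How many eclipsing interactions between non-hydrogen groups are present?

Non-H eclipsing pairs: OCH3(0°)/tBu(0°) — 1 interaction.

1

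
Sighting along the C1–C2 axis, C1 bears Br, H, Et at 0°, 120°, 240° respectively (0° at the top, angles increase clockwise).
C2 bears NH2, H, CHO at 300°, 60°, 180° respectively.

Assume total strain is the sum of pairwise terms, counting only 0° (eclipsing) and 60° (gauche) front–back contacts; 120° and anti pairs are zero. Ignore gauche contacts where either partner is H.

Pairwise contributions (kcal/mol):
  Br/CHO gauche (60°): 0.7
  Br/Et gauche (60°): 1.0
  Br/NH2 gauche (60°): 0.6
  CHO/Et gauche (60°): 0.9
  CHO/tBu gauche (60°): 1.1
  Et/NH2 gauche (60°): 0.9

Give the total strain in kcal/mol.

2.4 kcal/mol

This conformer is staggered. Br at 0° is gauche with NH2 at 300° (0.6); Et at 240° is gauche with NH2 at 300° (0.9); Et at 240° is gauche with CHO at 180° (0.9). Total 2.4 kcal/mol.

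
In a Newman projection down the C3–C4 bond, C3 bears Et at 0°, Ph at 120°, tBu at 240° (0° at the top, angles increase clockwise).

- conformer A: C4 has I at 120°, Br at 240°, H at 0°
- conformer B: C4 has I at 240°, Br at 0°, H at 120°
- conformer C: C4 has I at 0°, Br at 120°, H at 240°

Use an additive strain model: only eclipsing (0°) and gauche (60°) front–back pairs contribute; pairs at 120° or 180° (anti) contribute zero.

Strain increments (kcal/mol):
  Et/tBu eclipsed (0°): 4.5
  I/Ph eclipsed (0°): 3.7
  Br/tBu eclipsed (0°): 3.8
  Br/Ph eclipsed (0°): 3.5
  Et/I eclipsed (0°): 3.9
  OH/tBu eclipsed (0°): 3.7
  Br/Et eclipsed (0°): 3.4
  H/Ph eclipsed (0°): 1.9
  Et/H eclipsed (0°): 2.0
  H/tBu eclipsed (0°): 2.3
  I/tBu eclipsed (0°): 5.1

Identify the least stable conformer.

B

A is eclipsed. Et at 0° is eclipsed with H at 0° (2.0); Ph at 120° is eclipsed with I at 120° (3.7); tBu at 240° is eclipsed with Br at 240° (3.8). Total 9.5 kcal/mol.
B is eclipsed. Et at 0° is eclipsed with Br at 0° (3.4); Ph at 120° is eclipsed with H at 120° (1.9); tBu at 240° is eclipsed with I at 240° (5.1). Total 10.4 kcal/mol.
C is eclipsed. Et at 0° is eclipsed with I at 0° (3.9); Ph at 120° is eclipsed with Br at 120° (3.5); tBu at 240° is eclipsed with H at 240° (2.3). Total 9.7 kcal/mol.
B has the highest total (10.4 kcal/mol).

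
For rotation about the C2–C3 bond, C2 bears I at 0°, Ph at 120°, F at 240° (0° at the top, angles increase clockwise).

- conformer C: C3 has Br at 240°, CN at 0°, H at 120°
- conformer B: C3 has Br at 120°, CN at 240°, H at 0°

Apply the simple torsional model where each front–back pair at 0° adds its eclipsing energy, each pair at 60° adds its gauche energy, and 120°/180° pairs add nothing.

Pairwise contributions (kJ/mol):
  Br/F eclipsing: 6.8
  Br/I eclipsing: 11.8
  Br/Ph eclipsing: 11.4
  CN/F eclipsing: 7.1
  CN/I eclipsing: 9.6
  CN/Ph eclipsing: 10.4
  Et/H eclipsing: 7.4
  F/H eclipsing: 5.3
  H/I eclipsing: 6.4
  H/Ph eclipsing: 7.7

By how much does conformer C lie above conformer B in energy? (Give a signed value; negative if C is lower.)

C (eclipsed): I(0°)/CN(0°) eclipsed 9.6; Ph(120°)/H(120°) eclipsed 7.7; F(240°)/Br(240°) eclipsed 6.8 → 24.1 kJ/mol.
B (eclipsed): I(0°)/H(0°) eclipsed 6.4; Ph(120°)/Br(120°) eclipsed 11.4; F(240°)/CN(240°) eclipsed 7.1 → 24.9 kJ/mol.
E(C) − E(B) = 24.1 − 24.9 = -0.8 kJ/mol.

-0.8 kJ/mol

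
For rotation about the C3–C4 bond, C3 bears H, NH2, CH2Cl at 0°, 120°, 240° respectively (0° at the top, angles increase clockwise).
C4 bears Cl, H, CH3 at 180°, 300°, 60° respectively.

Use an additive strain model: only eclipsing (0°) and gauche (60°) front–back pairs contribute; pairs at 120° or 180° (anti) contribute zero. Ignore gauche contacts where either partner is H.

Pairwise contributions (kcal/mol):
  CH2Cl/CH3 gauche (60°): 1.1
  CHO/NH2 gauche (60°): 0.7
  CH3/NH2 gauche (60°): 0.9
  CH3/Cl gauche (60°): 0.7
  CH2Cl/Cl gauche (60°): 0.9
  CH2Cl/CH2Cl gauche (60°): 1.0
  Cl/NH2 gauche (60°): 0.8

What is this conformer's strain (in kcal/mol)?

This conformer (staggered): NH2–Cl gauche, NH2–CH3 gauche, CH2Cl–Cl gauche; 0.8 + 0.9 + 0.9 = 2.6 kcal/mol.

2.6 kcal/mol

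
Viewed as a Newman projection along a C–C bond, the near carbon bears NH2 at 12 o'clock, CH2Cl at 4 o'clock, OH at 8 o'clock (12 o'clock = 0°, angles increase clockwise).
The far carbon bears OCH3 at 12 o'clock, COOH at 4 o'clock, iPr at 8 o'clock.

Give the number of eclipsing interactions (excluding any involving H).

3

Non-H eclipsing pairs: NH2(0°)/OCH3(0°); CH2Cl(120°)/COOH(120°); OH(240°)/iPr(240°) — 3 interactions.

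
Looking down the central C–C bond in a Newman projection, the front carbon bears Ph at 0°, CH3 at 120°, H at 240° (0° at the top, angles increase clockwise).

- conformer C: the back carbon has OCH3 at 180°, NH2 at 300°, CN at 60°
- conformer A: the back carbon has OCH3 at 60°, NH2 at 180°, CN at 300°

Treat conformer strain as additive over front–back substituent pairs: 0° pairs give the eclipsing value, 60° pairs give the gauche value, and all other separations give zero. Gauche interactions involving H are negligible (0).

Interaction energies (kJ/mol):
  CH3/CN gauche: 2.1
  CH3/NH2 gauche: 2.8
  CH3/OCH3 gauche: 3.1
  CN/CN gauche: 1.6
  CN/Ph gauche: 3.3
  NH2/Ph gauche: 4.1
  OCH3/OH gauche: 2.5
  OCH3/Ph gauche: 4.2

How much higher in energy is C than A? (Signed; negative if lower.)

C (staggered): Ph–NH2 gauche, Ph–CN gauche, CH3–OCH3 gauche, CH3–CN gauche; 4.1 + 3.3 + 3.1 + 2.1 = 12.6 kJ/mol.
A (staggered): Ph–OCH3 gauche, Ph–CN gauche, CH3–OCH3 gauche, CH3–NH2 gauche; 4.2 + 3.3 + 3.1 + 2.8 = 13.4 kJ/mol.
E(C) − E(A) = 12.6 − 13.4 = -0.8 kJ/mol.

-0.8 kJ/mol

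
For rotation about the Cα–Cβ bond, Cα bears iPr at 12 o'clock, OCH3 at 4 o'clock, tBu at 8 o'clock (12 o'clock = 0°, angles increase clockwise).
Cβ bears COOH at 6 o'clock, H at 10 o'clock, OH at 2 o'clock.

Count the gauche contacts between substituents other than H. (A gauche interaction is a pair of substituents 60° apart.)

4

Non-H gauche pairs: iPr(0°)/OH(60°); OCH3(120°)/COOH(180°); OCH3(120°)/OH(60°); tBu(240°)/COOH(180°) — 4 interactions.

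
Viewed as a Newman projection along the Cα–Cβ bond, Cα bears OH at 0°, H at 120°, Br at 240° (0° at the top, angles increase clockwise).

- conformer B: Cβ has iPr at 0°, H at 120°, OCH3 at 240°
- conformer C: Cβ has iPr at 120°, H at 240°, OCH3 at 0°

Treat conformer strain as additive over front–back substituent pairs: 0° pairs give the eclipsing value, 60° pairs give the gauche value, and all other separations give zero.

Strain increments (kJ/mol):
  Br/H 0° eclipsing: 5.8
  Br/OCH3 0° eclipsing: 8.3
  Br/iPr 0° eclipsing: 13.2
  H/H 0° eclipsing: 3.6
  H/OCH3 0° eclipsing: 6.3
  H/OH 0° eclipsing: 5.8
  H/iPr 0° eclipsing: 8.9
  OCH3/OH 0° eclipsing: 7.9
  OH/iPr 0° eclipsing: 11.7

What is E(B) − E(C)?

B (eclipsed): OH(0°)/iPr(0°) eclipsed 11.7; H(120°)/H(120°) eclipsed 3.6; Br(240°)/OCH3(240°) eclipsed 8.3 → 23.6 kJ/mol.
C (eclipsed): OH(0°)/OCH3(0°) eclipsed 7.9; H(120°)/iPr(120°) eclipsed 8.9; Br(240°)/H(240°) eclipsed 5.8 → 22.6 kJ/mol.
E(B) − E(C) = 23.6 − 22.6 = +1.0 kJ/mol.

+1.0 kJ/mol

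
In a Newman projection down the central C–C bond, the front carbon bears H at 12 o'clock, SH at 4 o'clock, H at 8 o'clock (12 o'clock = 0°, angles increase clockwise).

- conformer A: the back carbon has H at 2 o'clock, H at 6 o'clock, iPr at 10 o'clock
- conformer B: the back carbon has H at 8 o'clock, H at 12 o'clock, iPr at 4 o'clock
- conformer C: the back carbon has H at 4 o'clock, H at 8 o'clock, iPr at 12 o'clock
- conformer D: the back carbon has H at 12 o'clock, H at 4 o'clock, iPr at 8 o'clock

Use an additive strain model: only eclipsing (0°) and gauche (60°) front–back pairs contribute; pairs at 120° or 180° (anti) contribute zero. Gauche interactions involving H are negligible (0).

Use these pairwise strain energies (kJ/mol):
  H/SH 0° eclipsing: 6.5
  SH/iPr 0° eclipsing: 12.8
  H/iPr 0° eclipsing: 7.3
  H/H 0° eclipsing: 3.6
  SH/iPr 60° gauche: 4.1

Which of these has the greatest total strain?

A (staggered): no non-H gauche contacts → 0.0 kJ/mol.
B (eclipsed): H–H eclipsed, SH–iPr eclipsed, H–H eclipsed; 3.6 + 12.8 + 3.6 = 20.0 kJ/mol.
C (eclipsed): H–iPr eclipsed, SH–H eclipsed, H–H eclipsed; 7.3 + 6.5 + 3.6 = 17.4 kJ/mol.
D (eclipsed): H–H eclipsed, SH–H eclipsed, H–iPr eclipsed; 3.6 + 6.5 + 7.3 = 17.4 kJ/mol.
B has the highest total (20.0 kJ/mol).

B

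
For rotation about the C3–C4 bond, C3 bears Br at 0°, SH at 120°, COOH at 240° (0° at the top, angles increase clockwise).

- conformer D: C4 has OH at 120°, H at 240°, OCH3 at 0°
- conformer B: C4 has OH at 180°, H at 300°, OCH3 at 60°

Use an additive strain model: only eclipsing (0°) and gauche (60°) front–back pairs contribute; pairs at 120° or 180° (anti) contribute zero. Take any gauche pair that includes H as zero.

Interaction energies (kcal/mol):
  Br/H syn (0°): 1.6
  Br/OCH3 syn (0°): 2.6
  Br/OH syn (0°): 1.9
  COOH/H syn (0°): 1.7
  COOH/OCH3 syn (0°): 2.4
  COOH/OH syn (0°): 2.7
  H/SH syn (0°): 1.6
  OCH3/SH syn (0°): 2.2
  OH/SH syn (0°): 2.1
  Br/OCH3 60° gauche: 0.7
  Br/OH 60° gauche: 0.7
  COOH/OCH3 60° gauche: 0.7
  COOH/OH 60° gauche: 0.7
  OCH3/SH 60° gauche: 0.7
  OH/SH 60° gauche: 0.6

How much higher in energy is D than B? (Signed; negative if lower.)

D (eclipsed): Br–OCH3 eclipsed, SH–OH eclipsed, COOH–H eclipsed; 2.6 + 2.1 + 1.7 = 6.4 kcal/mol.
B (staggered): Br–OCH3 gauche, SH–OH gauche, SH–OCH3 gauche, COOH–OH gauche; 0.7 + 0.6 + 0.7 + 0.7 = 2.7 kcal/mol.
E(D) − E(B) = 6.4 − 2.7 = +3.7 kcal/mol.

+3.7 kcal/mol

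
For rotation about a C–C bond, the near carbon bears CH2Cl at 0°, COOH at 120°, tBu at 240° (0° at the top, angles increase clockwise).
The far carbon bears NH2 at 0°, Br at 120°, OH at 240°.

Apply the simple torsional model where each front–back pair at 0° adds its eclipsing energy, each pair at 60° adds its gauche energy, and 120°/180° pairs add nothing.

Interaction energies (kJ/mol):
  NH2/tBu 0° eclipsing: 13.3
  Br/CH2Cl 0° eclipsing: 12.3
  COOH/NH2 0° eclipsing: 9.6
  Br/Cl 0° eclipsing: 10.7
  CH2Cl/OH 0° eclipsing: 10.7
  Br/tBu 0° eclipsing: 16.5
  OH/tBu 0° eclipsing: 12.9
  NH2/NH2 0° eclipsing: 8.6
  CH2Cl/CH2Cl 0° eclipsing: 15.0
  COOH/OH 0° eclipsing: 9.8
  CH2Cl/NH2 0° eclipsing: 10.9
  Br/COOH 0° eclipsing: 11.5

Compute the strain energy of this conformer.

This conformer is eclipsed. CH2Cl at 0° is eclipsed with NH2 at 0° (10.9); COOH at 120° is eclipsed with Br at 120° (11.5); tBu at 240° is eclipsed with OH at 240° (12.9). Total 35.3 kJ/mol.

35.3 kJ/mol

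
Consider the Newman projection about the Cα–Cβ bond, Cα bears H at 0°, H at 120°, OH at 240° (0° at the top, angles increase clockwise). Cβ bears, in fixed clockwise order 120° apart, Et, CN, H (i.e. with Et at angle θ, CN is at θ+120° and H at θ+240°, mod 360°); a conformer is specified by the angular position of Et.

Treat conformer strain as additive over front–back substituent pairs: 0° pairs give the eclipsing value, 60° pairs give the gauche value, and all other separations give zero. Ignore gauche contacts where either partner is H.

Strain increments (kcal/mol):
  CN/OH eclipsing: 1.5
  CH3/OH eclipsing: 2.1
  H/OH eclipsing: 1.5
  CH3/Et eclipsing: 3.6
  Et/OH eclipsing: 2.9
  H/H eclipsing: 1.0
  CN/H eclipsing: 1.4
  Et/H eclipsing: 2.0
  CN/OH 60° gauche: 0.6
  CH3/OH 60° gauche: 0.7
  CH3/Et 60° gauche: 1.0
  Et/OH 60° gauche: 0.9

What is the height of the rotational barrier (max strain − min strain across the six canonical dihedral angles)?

Et at 0° is eclipsed. H at 0° is eclipsed with Et at 0° (2.0); H at 120° is eclipsed with CN at 120° (1.4); OH at 240° is eclipsed with H at 240° (1.5). Total 4.9 kcal/mol.
Et at 60° is staggered. OH at 240° is gauche with CN at 180° (0.6). Total 0.6 kcal/mol.
Et at 120° is eclipsed. H at 0° is eclipsed with H at 0° (1.0); H at 120° is eclipsed with Et at 120° (2.0); OH at 240° is eclipsed with CN at 240° (1.5). Total 4.5 kcal/mol.
Et at 180° is staggered. OH at 240° is gauche with Et at 180° (0.9); OH at 240° is gauche with CN at 300° (0.6). Total 1.5 kcal/mol.
Et at 240° is eclipsed. H at 0° is eclipsed with CN at 0° (1.4); H at 120° is eclipsed with H at 120° (1.0); OH at 240° is eclipsed with Et at 240° (2.9). Total 5.3 kcal/mol.
Et at 300° is staggered. OH at 240° is gauche with Et at 300° (0.9). Total 0.9 kcal/mol.
Max at 240° (5.3 kcal/mol), min at 60° (0.6 kcal/mol); barrier = 4.7 kcal/mol.

4.7 kcal/mol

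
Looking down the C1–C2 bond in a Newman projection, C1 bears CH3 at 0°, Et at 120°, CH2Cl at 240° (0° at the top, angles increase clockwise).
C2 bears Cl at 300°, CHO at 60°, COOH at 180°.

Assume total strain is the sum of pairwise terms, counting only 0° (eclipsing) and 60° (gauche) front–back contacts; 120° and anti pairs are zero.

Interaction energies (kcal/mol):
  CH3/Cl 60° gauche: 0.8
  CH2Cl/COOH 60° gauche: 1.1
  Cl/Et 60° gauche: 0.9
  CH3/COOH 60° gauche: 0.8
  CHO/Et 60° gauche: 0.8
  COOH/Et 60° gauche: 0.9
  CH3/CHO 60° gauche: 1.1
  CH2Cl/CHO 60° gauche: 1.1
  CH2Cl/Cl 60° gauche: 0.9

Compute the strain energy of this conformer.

5.6 kcal/mol

This conformer (staggered): CH3(0°)/Cl(300°) gauche 0.8; CH3(0°)/CHO(60°) gauche 1.1; Et(120°)/CHO(60°) gauche 0.8; Et(120°)/COOH(180°) gauche 0.9; CH2Cl(240°)/Cl(300°) gauche 0.9; CH2Cl(240°)/COOH(180°) gauche 1.1 → 5.6 kcal/mol.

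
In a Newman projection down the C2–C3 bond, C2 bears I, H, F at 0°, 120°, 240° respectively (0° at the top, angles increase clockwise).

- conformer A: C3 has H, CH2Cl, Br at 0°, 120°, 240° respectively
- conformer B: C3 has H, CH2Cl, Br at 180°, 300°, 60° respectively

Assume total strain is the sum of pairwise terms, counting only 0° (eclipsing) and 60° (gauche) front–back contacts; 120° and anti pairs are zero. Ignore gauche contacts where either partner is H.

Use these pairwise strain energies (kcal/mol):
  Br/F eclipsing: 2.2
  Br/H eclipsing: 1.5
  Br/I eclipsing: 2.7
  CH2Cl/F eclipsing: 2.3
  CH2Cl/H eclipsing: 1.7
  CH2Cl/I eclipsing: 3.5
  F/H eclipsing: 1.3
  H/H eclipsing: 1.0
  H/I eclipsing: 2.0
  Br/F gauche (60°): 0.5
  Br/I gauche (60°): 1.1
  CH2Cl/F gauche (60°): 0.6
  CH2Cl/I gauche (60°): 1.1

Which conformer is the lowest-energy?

A (eclipsed): I–H eclipsed, H–CH2Cl eclipsed, F–Br eclipsed; 2.0 + 1.7 + 2.2 = 5.9 kcal/mol.
B (staggered): I–CH2Cl gauche, I–Br gauche, F–CH2Cl gauche; 1.1 + 1.1 + 0.6 = 2.8 kcal/mol.
B has the lowest total (2.8 kcal/mol).

B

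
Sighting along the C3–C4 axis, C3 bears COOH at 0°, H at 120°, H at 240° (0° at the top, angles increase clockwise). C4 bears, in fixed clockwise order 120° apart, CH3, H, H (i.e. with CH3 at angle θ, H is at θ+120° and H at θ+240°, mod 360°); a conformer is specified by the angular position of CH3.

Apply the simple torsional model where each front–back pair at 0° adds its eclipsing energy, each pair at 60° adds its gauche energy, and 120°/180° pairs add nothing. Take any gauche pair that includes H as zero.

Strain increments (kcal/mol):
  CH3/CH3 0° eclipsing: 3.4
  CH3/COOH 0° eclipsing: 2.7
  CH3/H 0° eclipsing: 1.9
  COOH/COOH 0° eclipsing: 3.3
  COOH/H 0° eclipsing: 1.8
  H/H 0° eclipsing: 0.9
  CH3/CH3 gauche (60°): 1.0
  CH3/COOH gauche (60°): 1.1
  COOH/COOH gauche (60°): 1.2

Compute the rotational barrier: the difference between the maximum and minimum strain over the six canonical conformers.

4.6 kcal/mol

CH3 at 0° is eclipsed. COOH at 0° is eclipsed with CH3 at 0° (2.7); H at 120° is eclipsed with H at 120° (0.9); H at 240° is eclipsed with H at 240° (0.9). Total 4.5 kcal/mol.
CH3 at 60° is staggered. COOH at 0° is gauche with CH3 at 60° (1.1). Total 1.1 kcal/mol.
CH3 at 120° is eclipsed. COOH at 0° is eclipsed with H at 0° (1.8); H at 120° is eclipsed with CH3 at 120° (1.9); H at 240° is eclipsed with H at 240° (0.9). Total 4.6 kcal/mol.
CH3 at 180° (staggered): no non-H gauche contacts → 0.0 kcal/mol.
CH3 at 240° is eclipsed. COOH at 0° is eclipsed with H at 0° (1.8); H at 120° is eclipsed with H at 120° (0.9); H at 240° is eclipsed with CH3 at 240° (1.9). Total 4.6 kcal/mol.
CH3 at 300° is staggered. COOH at 0° is gauche with CH3 at 300° (1.1). Total 1.1 kcal/mol.
Max at 120° (4.6 kcal/mol), min at 180° (0.0 kcal/mol); barrier = 4.6 kcal/mol.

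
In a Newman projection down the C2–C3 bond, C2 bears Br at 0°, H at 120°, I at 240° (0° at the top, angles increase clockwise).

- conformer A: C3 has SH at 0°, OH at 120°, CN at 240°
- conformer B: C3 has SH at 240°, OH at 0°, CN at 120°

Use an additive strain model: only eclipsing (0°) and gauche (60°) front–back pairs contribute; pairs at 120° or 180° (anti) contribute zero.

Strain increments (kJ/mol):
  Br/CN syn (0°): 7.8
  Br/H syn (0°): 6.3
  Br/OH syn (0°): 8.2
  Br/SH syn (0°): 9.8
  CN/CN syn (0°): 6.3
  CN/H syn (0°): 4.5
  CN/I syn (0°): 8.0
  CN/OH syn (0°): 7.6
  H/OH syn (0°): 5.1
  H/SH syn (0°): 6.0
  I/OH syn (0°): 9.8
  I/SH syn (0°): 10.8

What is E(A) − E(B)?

A (eclipsed): Br–SH eclipsed, H–OH eclipsed, I–CN eclipsed; 9.8 + 5.1 + 8.0 = 22.9 kJ/mol.
B (eclipsed): Br–OH eclipsed, H–CN eclipsed, I–SH eclipsed; 8.2 + 4.5 + 10.8 = 23.5 kJ/mol.
E(A) − E(B) = 22.9 − 23.5 = -0.6 kJ/mol.

-0.6 kJ/mol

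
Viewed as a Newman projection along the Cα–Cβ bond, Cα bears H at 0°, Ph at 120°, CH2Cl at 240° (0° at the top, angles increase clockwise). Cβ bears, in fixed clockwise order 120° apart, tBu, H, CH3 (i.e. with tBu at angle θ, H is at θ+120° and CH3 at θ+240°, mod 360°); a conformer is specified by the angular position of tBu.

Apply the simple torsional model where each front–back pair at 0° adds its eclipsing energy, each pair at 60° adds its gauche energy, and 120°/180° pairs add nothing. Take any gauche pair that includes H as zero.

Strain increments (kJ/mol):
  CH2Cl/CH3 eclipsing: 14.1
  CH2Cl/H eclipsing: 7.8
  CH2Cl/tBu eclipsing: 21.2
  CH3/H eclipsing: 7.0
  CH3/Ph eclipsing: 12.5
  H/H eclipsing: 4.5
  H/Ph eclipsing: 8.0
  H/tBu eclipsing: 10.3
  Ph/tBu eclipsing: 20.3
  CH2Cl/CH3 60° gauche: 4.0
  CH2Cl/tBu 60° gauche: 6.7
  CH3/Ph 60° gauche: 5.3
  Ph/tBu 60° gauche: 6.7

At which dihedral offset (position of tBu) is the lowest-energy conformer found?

tBu at 0° (eclipsed): H(0°)/tBu(0°) eclipsed 10.3; Ph(120°)/H(120°) eclipsed 8.0; CH2Cl(240°)/CH3(240°) eclipsed 14.1 → 32.4 kJ/mol.
tBu at 60° (staggered): Ph(120°)/tBu(60°) gauche 6.7; CH2Cl(240°)/CH3(300°) gauche 4.0 → 10.7 kJ/mol.
tBu at 120° (eclipsed): H(0°)/CH3(0°) eclipsed 7.0; Ph(120°)/tBu(120°) eclipsed 20.3; CH2Cl(240°)/H(240°) eclipsed 7.8 → 35.1 kJ/mol.
tBu at 180° (staggered): Ph(120°)/tBu(180°) gauche 6.7; Ph(120°)/CH3(60°) gauche 5.3; CH2Cl(240°)/tBu(180°) gauche 6.7 → 18.7 kJ/mol.
tBu at 240° (eclipsed): H(0°)/H(0°) eclipsed 4.5; Ph(120°)/CH3(120°) eclipsed 12.5; CH2Cl(240°)/tBu(240°) eclipsed 21.2 → 38.2 kJ/mol.
tBu at 300° (staggered): Ph(120°)/CH3(180°) gauche 5.3; CH2Cl(240°)/tBu(300°) gauche 6.7; CH2Cl(240°)/CH3(180°) gauche 4.0 → 16.0 kJ/mol.
The minimum (10.7 kJ/mol) occurs with tBu at 60°.

60°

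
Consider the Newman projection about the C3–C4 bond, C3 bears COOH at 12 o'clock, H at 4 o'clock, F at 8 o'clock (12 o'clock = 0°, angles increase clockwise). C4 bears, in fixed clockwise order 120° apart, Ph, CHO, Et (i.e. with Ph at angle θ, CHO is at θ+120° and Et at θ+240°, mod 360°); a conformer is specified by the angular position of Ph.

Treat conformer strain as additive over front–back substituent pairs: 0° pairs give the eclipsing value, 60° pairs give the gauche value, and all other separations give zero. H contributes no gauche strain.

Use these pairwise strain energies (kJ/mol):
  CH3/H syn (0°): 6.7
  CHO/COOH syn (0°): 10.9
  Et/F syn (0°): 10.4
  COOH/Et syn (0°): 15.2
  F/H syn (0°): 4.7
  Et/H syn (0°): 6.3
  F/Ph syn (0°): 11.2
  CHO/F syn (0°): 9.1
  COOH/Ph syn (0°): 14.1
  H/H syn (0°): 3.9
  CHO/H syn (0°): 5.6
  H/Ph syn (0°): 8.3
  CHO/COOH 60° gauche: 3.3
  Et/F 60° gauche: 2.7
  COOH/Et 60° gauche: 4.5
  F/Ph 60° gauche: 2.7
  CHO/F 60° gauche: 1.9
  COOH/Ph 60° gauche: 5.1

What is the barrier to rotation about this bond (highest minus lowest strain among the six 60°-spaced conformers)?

Ph at 0° (eclipsed): COOH(0°)/Ph(0°) eclipsed 14.1; H(120°)/CHO(120°) eclipsed 5.6; F(240°)/Et(240°) eclipsed 10.4 → 30.1 kJ/mol.
Ph at 60° (staggered): COOH(0°)/Ph(60°) gauche 5.1; COOH(0°)/Et(300°) gauche 4.5; F(240°)/CHO(180°) gauche 1.9; F(240°)/Et(300°) gauche 2.7 → 14.2 kJ/mol.
Ph at 120° (eclipsed): COOH(0°)/Et(0°) eclipsed 15.2; H(120°)/Ph(120°) eclipsed 8.3; F(240°)/CHO(240°) eclipsed 9.1 → 32.6 kJ/mol.
Ph at 180° (staggered): COOH(0°)/CHO(300°) gauche 3.3; COOH(0°)/Et(60°) gauche 4.5; F(240°)/Ph(180°) gauche 2.7; F(240°)/CHO(300°) gauche 1.9 → 12.4 kJ/mol.
Ph at 240° (eclipsed): COOH(0°)/CHO(0°) eclipsed 10.9; H(120°)/Et(120°) eclipsed 6.3; F(240°)/Ph(240°) eclipsed 11.2 → 28.4 kJ/mol.
Ph at 300° (staggered): COOH(0°)/Ph(300°) gauche 5.1; COOH(0°)/CHO(60°) gauche 3.3; F(240°)/Ph(300°) gauche 2.7; F(240°)/Et(180°) gauche 2.7 → 13.8 kJ/mol.
Max at 120° (32.6 kJ/mol), min at 180° (12.4 kJ/mol); barrier = 20.2 kJ/mol.

20.2 kJ/mol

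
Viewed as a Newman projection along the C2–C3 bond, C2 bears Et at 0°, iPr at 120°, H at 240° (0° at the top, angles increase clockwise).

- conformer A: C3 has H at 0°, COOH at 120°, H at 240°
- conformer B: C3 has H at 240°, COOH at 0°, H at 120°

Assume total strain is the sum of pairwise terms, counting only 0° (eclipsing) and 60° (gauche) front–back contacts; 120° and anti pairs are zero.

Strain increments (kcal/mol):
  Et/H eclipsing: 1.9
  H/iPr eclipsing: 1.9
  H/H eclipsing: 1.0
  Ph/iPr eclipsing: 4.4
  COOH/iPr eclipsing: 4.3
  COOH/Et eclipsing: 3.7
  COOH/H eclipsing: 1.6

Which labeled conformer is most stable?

A (eclipsed): Et(0°)/H(0°) eclipsed 1.9; iPr(120°)/COOH(120°) eclipsed 4.3; H(240°)/H(240°) eclipsed 1.0 → 7.2 kcal/mol.
B (eclipsed): Et(0°)/COOH(0°) eclipsed 3.7; iPr(120°)/H(120°) eclipsed 1.9; H(240°)/H(240°) eclipsed 1.0 → 6.6 kcal/mol.
B has the lowest total (6.6 kcal/mol).

B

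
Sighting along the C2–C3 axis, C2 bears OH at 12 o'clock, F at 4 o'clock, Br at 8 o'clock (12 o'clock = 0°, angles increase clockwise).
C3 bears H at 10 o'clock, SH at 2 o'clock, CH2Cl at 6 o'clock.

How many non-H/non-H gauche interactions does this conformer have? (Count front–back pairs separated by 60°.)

4

Non-H gauche pairs: OH(0°)/SH(60°); F(120°)/SH(60°); F(120°)/CH2Cl(180°); Br(240°)/CH2Cl(180°) — 4 interactions.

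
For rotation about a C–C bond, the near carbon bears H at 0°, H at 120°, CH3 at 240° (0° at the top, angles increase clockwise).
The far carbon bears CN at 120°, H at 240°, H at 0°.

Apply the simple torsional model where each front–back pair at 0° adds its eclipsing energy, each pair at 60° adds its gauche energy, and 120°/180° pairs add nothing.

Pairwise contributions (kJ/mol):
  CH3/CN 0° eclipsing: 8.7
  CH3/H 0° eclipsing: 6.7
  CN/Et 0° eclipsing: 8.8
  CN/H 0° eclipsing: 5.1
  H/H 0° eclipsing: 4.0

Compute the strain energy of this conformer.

This conformer is eclipsed. H at 0° is eclipsed with H at 0° (4.0); H at 120° is eclipsed with CN at 120° (5.1); CH3 at 240° is eclipsed with H at 240° (6.7). Total 15.8 kJ/mol.

15.8 kJ/mol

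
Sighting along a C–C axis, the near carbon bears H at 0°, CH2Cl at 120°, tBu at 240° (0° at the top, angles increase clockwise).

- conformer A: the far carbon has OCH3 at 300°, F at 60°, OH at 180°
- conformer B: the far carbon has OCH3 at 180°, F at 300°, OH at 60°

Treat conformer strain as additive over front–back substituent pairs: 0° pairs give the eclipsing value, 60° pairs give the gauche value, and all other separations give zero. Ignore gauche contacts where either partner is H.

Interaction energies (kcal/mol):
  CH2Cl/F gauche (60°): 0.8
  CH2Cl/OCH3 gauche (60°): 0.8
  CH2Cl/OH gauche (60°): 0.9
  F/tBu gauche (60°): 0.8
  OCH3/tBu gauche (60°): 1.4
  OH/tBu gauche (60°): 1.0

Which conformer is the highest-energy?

A (staggered): CH2Cl–F gauche, CH2Cl–OH gauche, tBu–OCH3 gauche, tBu–OH gauche; 0.8 + 0.9 + 1.4 + 1.0 = 4.1 kcal/mol.
B (staggered): CH2Cl–OCH3 gauche, CH2Cl–OH gauche, tBu–OCH3 gauche, tBu–F gauche; 0.8 + 0.9 + 1.4 + 0.8 = 3.9 kcal/mol.
A has the highest total (4.1 kcal/mol).

A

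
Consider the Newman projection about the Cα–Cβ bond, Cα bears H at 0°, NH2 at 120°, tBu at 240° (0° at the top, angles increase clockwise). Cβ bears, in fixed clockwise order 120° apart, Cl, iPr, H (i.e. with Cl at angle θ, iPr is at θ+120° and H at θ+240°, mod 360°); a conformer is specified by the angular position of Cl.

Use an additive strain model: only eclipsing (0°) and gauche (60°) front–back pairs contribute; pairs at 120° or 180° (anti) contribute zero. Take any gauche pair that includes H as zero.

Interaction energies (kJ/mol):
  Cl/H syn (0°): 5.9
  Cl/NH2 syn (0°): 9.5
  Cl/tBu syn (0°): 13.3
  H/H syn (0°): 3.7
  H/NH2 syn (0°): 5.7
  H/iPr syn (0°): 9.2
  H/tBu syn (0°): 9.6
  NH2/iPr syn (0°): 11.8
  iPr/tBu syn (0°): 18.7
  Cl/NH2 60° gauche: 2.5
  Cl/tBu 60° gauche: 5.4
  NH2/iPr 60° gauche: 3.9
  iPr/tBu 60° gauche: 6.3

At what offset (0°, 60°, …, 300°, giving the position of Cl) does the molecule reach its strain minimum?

300°

Cl at 0° is eclipsed. H at 0° is eclipsed with Cl at 0° (5.9); NH2 at 120° is eclipsed with iPr at 120° (11.8); tBu at 240° is eclipsed with H at 240° (9.6). Total 27.3 kJ/mol.
Cl at 60° is staggered. NH2 at 120° is gauche with Cl at 60° (2.5); NH2 at 120° is gauche with iPr at 180° (3.9); tBu at 240° is gauche with iPr at 180° (6.3). Total 12.7 kJ/mol.
Cl at 120° is eclipsed. H at 0° is eclipsed with H at 0° (3.7); NH2 at 120° is eclipsed with Cl at 120° (9.5); tBu at 240° is eclipsed with iPr at 240° (18.7). Total 31.9 kJ/mol.
Cl at 180° is staggered. NH2 at 120° is gauche with Cl at 180° (2.5); tBu at 240° is gauche with Cl at 180° (5.4); tBu at 240° is gauche with iPr at 300° (6.3). Total 14.2 kJ/mol.
Cl at 240° is eclipsed. H at 0° is eclipsed with iPr at 0° (9.2); NH2 at 120° is eclipsed with H at 120° (5.7); tBu at 240° is eclipsed with Cl at 240° (13.3). Total 28.2 kJ/mol.
Cl at 300° is staggered. NH2 at 120° is gauche with iPr at 60° (3.9); tBu at 240° is gauche with Cl at 300° (5.4). Total 9.3 kJ/mol.
The minimum (9.3 kJ/mol) occurs with Cl at 300°.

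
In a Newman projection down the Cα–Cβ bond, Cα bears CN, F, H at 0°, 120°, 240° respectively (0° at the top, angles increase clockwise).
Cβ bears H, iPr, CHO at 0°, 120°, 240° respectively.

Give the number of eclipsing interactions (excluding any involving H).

1

Non-H eclipsing pairs: F(120°)/iPr(120°) — 1 interaction.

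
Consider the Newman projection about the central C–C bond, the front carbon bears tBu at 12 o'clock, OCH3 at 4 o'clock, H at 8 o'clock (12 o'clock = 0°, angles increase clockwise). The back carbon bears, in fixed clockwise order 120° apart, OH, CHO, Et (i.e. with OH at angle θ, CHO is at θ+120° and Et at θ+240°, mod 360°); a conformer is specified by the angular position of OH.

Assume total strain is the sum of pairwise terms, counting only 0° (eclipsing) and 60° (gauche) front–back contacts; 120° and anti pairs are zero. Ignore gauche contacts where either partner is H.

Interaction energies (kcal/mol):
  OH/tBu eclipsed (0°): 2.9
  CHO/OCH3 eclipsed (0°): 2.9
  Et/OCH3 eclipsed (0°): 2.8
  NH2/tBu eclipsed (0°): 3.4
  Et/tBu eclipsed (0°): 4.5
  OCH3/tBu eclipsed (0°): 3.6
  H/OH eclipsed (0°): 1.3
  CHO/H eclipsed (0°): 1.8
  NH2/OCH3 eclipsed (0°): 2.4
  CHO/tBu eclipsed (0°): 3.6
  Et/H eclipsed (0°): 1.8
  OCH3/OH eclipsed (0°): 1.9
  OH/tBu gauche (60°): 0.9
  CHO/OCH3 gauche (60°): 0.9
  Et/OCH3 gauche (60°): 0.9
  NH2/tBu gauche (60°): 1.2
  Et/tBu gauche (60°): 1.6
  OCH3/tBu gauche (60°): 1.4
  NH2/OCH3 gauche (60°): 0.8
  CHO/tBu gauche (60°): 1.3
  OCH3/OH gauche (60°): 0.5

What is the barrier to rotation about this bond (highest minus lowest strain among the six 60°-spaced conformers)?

4.3 kcal/mol

OH at 0° (eclipsed): tBu(0°)/OH(0°) eclipsed 2.9; OCH3(120°)/CHO(120°) eclipsed 2.9; H(240°)/Et(240°) eclipsed 1.8 → 7.6 kcal/mol.
OH at 60° (staggered): tBu(0°)/OH(60°) gauche 0.9; tBu(0°)/Et(300°) gauche 1.6; OCH3(120°)/OH(60°) gauche 0.5; OCH3(120°)/CHO(180°) gauche 0.9 → 3.9 kcal/mol.
OH at 120° (eclipsed): tBu(0°)/Et(0°) eclipsed 4.5; OCH3(120°)/OH(120°) eclipsed 1.9; H(240°)/CHO(240°) eclipsed 1.8 → 8.2 kcal/mol.
OH at 180° (staggered): tBu(0°)/CHO(300°) gauche 1.3; tBu(0°)/Et(60°) gauche 1.6; OCH3(120°)/OH(180°) gauche 0.5; OCH3(120°)/Et(60°) gauche 0.9 → 4.3 kcal/mol.
OH at 240° (eclipsed): tBu(0°)/CHO(0°) eclipsed 3.6; OCH3(120°)/Et(120°) eclipsed 2.8; H(240°)/OH(240°) eclipsed 1.3 → 7.7 kcal/mol.
OH at 300° (staggered): tBu(0°)/OH(300°) gauche 0.9; tBu(0°)/CHO(60°) gauche 1.3; OCH3(120°)/CHO(60°) gauche 0.9; OCH3(120°)/Et(180°) gauche 0.9 → 4.0 kcal/mol.
Max at 120° (8.2 kcal/mol), min at 60° (3.9 kcal/mol); barrier = 4.3 kcal/mol.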